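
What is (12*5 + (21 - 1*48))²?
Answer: 1089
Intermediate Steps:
(12*5 + (21 - 1*48))² = (60 + (21 - 48))² = (60 - 27)² = 33² = 1089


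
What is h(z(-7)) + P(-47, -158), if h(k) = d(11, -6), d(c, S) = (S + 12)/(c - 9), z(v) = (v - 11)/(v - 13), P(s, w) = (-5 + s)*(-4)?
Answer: 211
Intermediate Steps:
P(s, w) = 20 - 4*s
z(v) = (-11 + v)/(-13 + v)
d(c, S) = (12 + S)/(-9 + c)
h(k) = 3 (h(k) = (12 - 6)/(-9 + 11) = 6/2 = (1/2)*6 = 3)
h(z(-7)) + P(-47, -158) = 3 + (20 - 4*(-47)) = 3 + (20 + 188) = 3 + 208 = 211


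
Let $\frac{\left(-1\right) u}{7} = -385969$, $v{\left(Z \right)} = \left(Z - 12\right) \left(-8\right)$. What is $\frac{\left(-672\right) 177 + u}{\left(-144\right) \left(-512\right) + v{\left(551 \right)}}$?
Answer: $\frac{2582839}{69416} \approx 37.208$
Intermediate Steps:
$v{\left(Z \right)} = 96 - 8 Z$ ($v{\left(Z \right)} = \left(-12 + Z\right) \left(-8\right) = 96 - 8 Z$)
$u = 2701783$ ($u = \left(-7\right) \left(-385969\right) = 2701783$)
$\frac{\left(-672\right) 177 + u}{\left(-144\right) \left(-512\right) + v{\left(551 \right)}} = \frac{\left(-672\right) 177 + 2701783}{\left(-144\right) \left(-512\right) + \left(96 - 4408\right)} = \frac{-118944 + 2701783}{73728 + \left(96 - 4408\right)} = \frac{2582839}{73728 - 4312} = \frac{2582839}{69416}$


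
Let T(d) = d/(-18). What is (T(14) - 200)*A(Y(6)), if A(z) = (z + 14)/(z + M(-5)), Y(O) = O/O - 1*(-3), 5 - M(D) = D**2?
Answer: 1807/8 ≈ 225.88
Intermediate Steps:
M(D) = 5 - D**2
T(d) = -d/18 (T(d) = d*(-1/18) = -d/18)
Y(O) = 4 (Y(O) = 1 + 3 = 4)
A(z) = (14 + z)/(-20 + z) (A(z) = (z + 14)/(z + (5 - 1*(-5)**2)) = (14 + z)/(z + (5 - 1*25)) = (14 + z)/(z + (5 - 25)) = (14 + z)/(z - 20) = (14 + z)/(-20 + z))
(T(14) - 200)*A(Y(6)) = (-1/18*14 - 200)*((14 + 4)/(-20 + 4)) = (-7/9 - 200)*(18/(-16)) = -(-1807)*18/144 = -1807/9*(-9/8) = 1807/8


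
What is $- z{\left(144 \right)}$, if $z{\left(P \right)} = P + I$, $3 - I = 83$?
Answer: $-64$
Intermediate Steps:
$I = -80$ ($I = 3 - 83 = -80$)
$z{\left(P \right)} = -80 + P$ ($z{\left(P \right)} = P - 80 = -80 + P$)
$- z{\left(144 \right)} = - (-80 + 144) = \left(-1\right) 64 = -64$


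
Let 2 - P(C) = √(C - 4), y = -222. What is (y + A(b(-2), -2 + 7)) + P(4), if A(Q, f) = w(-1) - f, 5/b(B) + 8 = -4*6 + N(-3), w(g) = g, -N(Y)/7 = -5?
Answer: -226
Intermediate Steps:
N(Y) = 35 (N(Y) = -7*(-5) = 35)
b(B) = 5/3 (b(B) = 5/(-8 + (-4*6 + 35)) = 5/(-8 + (-24 + 35)) = 5/(-8 + 11) = 5/3)
P(C) = 2 - √(-4 + C) (P(C) = 2 - √(C - 4) = 2 - √(-4 + C))
A(Q, f) = -1 - f
(y + A(b(-2), -2 + 7)) + P(4) = (-222 + (-1 - (-2 + 7))) + (2 - √(-4 + 4)) = (-222 + (-1 - 1*5)) + (2 - √0) = (-222 + (-1 - 5)) + (2 - 1*0) = (-222 - 6) + (2 + 0) = -228 + 2 = -226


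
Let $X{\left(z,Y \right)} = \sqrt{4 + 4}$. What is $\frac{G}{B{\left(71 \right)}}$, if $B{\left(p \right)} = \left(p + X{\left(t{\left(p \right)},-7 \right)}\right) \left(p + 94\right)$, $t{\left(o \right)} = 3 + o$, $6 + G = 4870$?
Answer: $\frac{345344}{830445} - \frac{9728 \sqrt{2}}{830445} \approx 0.39929$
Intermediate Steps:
$G = 4864$ ($G = -6 + 4870 = 4864$)
$X{\left(z,Y \right)} = 2 \sqrt{2}$ ($X{\left(z,Y \right)} = \sqrt{8} = 2 \sqrt{2}$)
$B{\left(p \right)} = \left(94 + p\right) \left(p + 2 \sqrt{2}\right)$ ($B{\left(p \right)} = \left(p + 2 \sqrt{2}\right) \left(p + 94\right) = \left(p + 2 \sqrt{2}\right) \left(94 + p\right) = \left(94 + p\right) \left(p + 2 \sqrt{2}\right)$)
$\frac{G}{B{\left(71 \right)}} = \frac{4864}{71^{2} + 94 \cdot 71 + 188 \sqrt{2} + 2 \cdot 71 \sqrt{2}} = \frac{4864}{5041 + 6674 + 188 \sqrt{2} + 142 \sqrt{2}} = \frac{4864}{11715 + 330 \sqrt{2}}$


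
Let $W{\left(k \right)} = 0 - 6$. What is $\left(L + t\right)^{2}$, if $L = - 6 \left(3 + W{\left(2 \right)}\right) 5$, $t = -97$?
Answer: $49$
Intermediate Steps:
$W{\left(k \right)} = -6$ ($W{\left(k \right)} = 0 - 6 = -6$)
$L = 90$ ($L = - 6 \left(3 - 6\right) 5 = - 6 \left(\left(-3\right) 5\right) = \left(-6\right) \left(-15\right) = 90$)
$\left(L + t\right)^{2} = \left(90 - 97\right)^{2} = \left(-7\right)^{2} = 49$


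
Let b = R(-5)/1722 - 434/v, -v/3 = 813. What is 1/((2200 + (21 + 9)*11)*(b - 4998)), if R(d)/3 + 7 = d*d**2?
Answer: -699993/8851461617900 ≈ -7.9082e-8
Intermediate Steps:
v = -2439 (v = -3*813 = -2439)
R(d) = -21 + 3*d**3 (R(d) = -21 + 3*(d*d**2) = -21 + 3*d**3)
b = -36416/699993 (b = (-21 + 3*(-5)**3)/1722 - 434/(-2439) = (-21 + 3*(-125))*(1/1722) - 434*(-1/2439) = (-21 - 375)*(1/1722) + 434/2439 = -396*1/1722 + 434/2439 = -66/287 + 434/2439 = -36416/699993 ≈ -0.052023)
1/((2200 + (21 + 9)*11)*(b - 4998)) = 1/((2200 + (21 + 9)*11)*(-36416/699993 - 4998)) = 1/((2200 + 30*11)*(-3498601430/699993)) = 1/((2200 + 330)*(-3498601430/699993)) = 1/(2530*(-3498601430/699993)) = 1/(-8851461617900/699993) = -699993/8851461617900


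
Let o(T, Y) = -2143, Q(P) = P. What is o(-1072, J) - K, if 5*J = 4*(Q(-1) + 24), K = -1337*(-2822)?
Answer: -3775157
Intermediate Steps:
K = 3773014
J = 92/5 (J = (4*(-1 + 24))/5 = (4*23)/5 = (⅕)*92 = 92/5 ≈ 18.400)
o(-1072, J) - K = -2143 - 1*3773014 = -2143 - 3773014 = -3775157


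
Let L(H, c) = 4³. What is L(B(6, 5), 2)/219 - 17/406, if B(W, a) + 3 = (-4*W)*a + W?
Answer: 22261/88914 ≈ 0.25037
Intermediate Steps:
B(W, a) = -3 + W - 4*W*a (B(W, a) = -3 + ((-4*W)*a + W) = -3 + (-4*W*a + W) = -3 + (W - 4*W*a) = -3 + W - 4*W*a)
L(H, c) = 64
L(B(6, 5), 2)/219 - 17/406 = 64/219 - 17/406 = 22261/88914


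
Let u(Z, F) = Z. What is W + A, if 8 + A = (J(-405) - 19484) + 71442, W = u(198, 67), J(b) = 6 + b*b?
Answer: 216179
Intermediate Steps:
J(b) = 6 + b²
W = 198
A = 215981 (A = -8 + (((6 + (-405)²) - 19484) + 71442) = -8 + (((6 + 164025) - 19484) + 71442) = -8 + ((164031 - 19484) + 71442) = -8 + (144547 + 71442) = -8 + 215989 = 215981)
W + A = 198 + 215981 = 216179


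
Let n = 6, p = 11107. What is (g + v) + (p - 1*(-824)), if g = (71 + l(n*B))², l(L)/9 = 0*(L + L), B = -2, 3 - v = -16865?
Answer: 33840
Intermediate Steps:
v = 16868 (v = 3 - 1*(-16865) = 3 + 16865 = 16868)
l(L) = 0 (l(L) = 9*(0*(L + L)) = 9*(0*(2*L)) = 9*0 = 0)
g = 5041 (g = (71 + 0)² = 71² = 5041)
(g + v) + (p - 1*(-824)) = (5041 + 16868) + (11107 - 1*(-824)) = 21909 + (11107 + 824) = 21909 + 11931 = 33840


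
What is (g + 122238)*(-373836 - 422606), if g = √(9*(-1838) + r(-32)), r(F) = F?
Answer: -97355477196 - 796442*I*√16574 ≈ -9.7355e+10 - 1.0253e+8*I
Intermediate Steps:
g = I*√16574 (g = √(9*(-1838) - 32) = √(-16542 - 32) = √(-16574) = I*√16574 ≈ 128.74*I)
(g + 122238)*(-373836 - 422606) = (I*√16574 + 122238)*(-373836 - 422606) = (122238 + I*√16574)*(-796442) = -97355477196 - 796442*I*√16574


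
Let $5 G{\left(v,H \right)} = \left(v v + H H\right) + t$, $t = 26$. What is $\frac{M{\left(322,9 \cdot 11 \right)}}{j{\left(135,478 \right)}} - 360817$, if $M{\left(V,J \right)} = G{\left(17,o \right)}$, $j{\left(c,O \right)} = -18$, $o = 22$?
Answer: $- \frac{32474329}{90} \approx -3.6083 \cdot 10^{5}$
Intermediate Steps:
$G{\left(v,H \right)} = \frac{26}{5} + \frac{H^{2}}{5} + \frac{v^{2}}{5}$ ($G{\left(v,H \right)} = \frac{\left(v v + H H\right) + 26}{5} = \frac{\left(v^{2} + H^{2}\right) + 26}{5} = \frac{\left(H^{2} + v^{2}\right) + 26}{5} = \frac{26 + H^{2} + v^{2}}{5} = \frac{26}{5} + \frac{H^{2}}{5} + \frac{v^{2}}{5}$)
$M{\left(V,J \right)} = \frac{799}{5}$ ($M{\left(V,J \right)} = \frac{26}{5} + \frac{22^{2}}{5} + \frac{17^{2}}{5} = \frac{26}{5} + \frac{1}{5} \cdot 484 + \frac{1}{5} \cdot 289 = \frac{26}{5} + \frac{484}{5} + \frac{289}{5} = \frac{799}{5}$)
$\frac{M{\left(322,9 \cdot 11 \right)}}{j{\left(135,478 \right)}} - 360817 = \frac{799}{5 \left(-18\right)} - 360817 = \frac{799}{5} \left(- \frac{1}{18}\right) - 360817 = - \frac{799}{90} - 360817 = - \frac{32474329}{90}$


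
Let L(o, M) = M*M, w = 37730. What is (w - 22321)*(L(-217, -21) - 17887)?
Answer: -268825414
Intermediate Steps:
L(o, M) = M**2
(w - 22321)*(L(-217, -21) - 17887) = (37730 - 22321)*((-21)**2 - 17887) = 15409*(441 - 17887) = 15409*(-17446) = -268825414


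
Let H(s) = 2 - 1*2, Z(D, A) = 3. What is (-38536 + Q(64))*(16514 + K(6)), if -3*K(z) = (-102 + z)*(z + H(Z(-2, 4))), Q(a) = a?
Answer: -642713232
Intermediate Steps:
H(s) = 0 (H(s) = 2 - 2 = 0)
K(z) = -z*(-102 + z)/3 (K(z) = -(-102 + z)*(z + 0)/3 = -(-102 + z)*z/3 = -z*(-102 + z)/3)
(-38536 + Q(64))*(16514 + K(6)) = (-38536 + 64)*(16514 + (⅓)*6*(102 - 1*6)) = -38472*(16514 + (⅓)*6*(102 - 6)) = -38472*(16514 + (⅓)*6*96) = -38472*(16514 + 192) = -38472*16706 = -642713232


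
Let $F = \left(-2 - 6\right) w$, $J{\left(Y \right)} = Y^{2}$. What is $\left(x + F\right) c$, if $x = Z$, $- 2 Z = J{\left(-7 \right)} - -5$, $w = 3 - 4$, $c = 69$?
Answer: $-1311$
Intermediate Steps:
$w = -1$ ($w = 3 - 4 = -1$)
$F = 8$ ($F = \left(-2 - 6\right) \left(-1\right) = \left(-8\right) \left(-1\right) = 8$)
$Z = -27$ ($Z = - \frac{\left(-7\right)^{2} - -5}{2} = - \frac{49 + 5}{2} = \left(- \frac{1}{2}\right) 54 = -27$)
$x = -27$
$\left(x + F\right) c = \left(-27 + 8\right) 69 = \left(-19\right) 69 = -1311$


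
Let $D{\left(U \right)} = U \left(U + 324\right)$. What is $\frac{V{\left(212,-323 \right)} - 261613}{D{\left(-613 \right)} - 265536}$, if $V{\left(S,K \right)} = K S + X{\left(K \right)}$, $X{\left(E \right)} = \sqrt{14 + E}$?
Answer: $\frac{330089}{88379} - \frac{i \sqrt{309}}{88379} \approx 3.7349 - 0.0001989 i$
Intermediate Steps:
$D{\left(U \right)} = U \left(324 + U\right)$
$V{\left(S,K \right)} = \sqrt{14 + K} + K S$ ($V{\left(S,K \right)} = K S + \sqrt{14 + K} = \sqrt{14 + K} + K S$)
$\frac{V{\left(212,-323 \right)} - 261613}{D{\left(-613 \right)} - 265536} = \frac{\left(\sqrt{14 - 323} - 68476\right) - 261613}{- 613 \left(324 - 613\right) - 265536} = \frac{\left(\sqrt{-309} - 68476\right) - 261613}{\left(-613\right) \left(-289\right) - 265536} = \frac{\left(i \sqrt{309} - 68476\right) - 261613}{177157 - 265536} = \frac{\left(-68476 + i \sqrt{309}\right) - 261613}{-88379} = \left(-330089 + i \sqrt{309}\right) \left(- \frac{1}{88379}\right) = \frac{330089}{88379} - \frac{i \sqrt{309}}{88379}$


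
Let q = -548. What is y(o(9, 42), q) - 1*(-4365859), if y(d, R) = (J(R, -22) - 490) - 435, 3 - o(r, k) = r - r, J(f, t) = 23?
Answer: 4364957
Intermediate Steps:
o(r, k) = 3 (o(r, k) = 3 - (r - r) = 3 - 1*0 = 3 + 0 = 3)
y(d, R) = -902 (y(d, R) = (23 - 490) - 435 = -467 - 435 = -902)
y(o(9, 42), q) - 1*(-4365859) = -902 - 1*(-4365859) = -902 + 4365859 = 4364957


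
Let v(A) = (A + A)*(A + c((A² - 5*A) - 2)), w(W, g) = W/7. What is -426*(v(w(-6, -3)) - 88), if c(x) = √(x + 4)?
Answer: 1806240/49 + 10224*√86/49 ≈ 38797.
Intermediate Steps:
c(x) = √(4 + x)
w(W, g) = W/7 (w(W, g) = W*(⅐) = W/7)
v(A) = 2*A*(A + √(2 + A² - 5*A)) (v(A) = (A + A)*(A + √(4 + ((A² - 5*A) - 2))) = (2*A)*(A + √(4 + (-2 + A² - 5*A))) = (2*A)*(A + √(2 + A² - 5*A)) = 2*A*(A + √(2 + A² - 5*A)))
-426*(v(w(-6, -3)) - 88) = -426*(2*((⅐)*(-6))*((⅐)*(-6) + √(2 + ((⅐)*(-6))² - 5*(-6)/7)) - 88) = -426*(2*(-6/7)*(-6/7 + √(2 + (-6/7)² - 5*(-6/7))) - 88) = -426*(2*(-6/7)*(-6/7 + √(2 + 36/49 + 30/7)) - 88) = -426*(2*(-6/7)*(-6/7 + √(344/49)) - 88) = -426*(2*(-6/7)*(-6/7 + 2*√86/7) - 88) = -426*((72/49 - 24*√86/49) - 88) = -426*(-4240/49 - 24*√86/49) = 1806240/49 + 10224*√86/49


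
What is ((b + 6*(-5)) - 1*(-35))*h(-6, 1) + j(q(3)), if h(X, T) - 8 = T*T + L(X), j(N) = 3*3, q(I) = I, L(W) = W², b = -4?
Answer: 54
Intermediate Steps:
j(N) = 9
h(X, T) = 8 + T² + X² (h(X, T) = 8 + (T*T + X²) = 8 + (T² + X²) = 8 + T² + X²)
((b + 6*(-5)) - 1*(-35))*h(-6, 1) + j(q(3)) = ((-4 + 6*(-5)) - 1*(-35))*(8 + 1² + (-6)²) + 9 = ((-4 - 30) + 35)*(8 + 1 + 36) + 9 = (-34 + 35)*45 + 9 = 1*45 + 9 = 45 + 9 = 54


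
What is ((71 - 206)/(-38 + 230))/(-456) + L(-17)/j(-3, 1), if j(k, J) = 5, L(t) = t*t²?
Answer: -47793589/48640 ≈ -982.60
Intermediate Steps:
L(t) = t³
((71 - 206)/(-38 + 230))/(-456) + L(-17)/j(-3, 1) = ((71 - 206)/(-38 + 230))/(-456) + (-17)³/5 = -135/192*(-1/456) - 4913*⅕ = -135*1/192*(-1/456) - 4913/5 = -45/64*(-1/456) - 4913/5 = 15/9728 - 4913/5 = -47793589/48640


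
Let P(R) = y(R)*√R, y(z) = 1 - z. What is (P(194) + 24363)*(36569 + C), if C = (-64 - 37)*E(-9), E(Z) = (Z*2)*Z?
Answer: 492303141 - 3899951*√194 ≈ 4.3798e+8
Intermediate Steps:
E(Z) = 2*Z² (E(Z) = (2*Z)*Z = 2*Z²)
P(R) = √R*(1 - R) (P(R) = (1 - R)*√R = √R*(1 - R))
C = -16362 (C = (-64 - 37)*(2*(-9)²) = -202*81 = -101*162 = -16362)
(P(194) + 24363)*(36569 + C) = (√194*(1 - 1*194) + 24363)*(36569 - 16362) = (√194*(1 - 194) + 24363)*20207 = (√194*(-193) + 24363)*20207 = (-193*√194 + 24363)*20207 = (24363 - 193*√194)*20207 = 492303141 - 3899951*√194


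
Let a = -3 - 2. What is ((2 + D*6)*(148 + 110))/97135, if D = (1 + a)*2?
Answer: -11868/97135 ≈ -0.12218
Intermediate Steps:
a = -5
D = -8 (D = (1 - 5)*2 = -4*2 = -8)
((2 + D*6)*(148 + 110))/97135 = ((2 - 8*6)*(148 + 110))/97135 = ((2 - 48)*258)*(1/97135) = -46*258*(1/97135) = -11868*1/97135 = -11868/97135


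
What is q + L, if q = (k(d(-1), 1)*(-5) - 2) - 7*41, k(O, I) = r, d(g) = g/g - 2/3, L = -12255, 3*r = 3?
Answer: -12549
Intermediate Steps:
r = 1 (r = (⅓)*3 = 1)
d(g) = ⅓ (d(g) = 1 - 2*⅓ = 1 - ⅔ = ⅓)
k(O, I) = 1
q = -294 (q = (1*(-5) - 2) - 7*41 = (-5 - 2) - 287 = -7 - 287 = -294)
q + L = -294 - 12255 = -12549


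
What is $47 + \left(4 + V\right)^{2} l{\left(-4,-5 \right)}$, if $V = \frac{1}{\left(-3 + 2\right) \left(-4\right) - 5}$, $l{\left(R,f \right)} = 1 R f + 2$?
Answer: $245$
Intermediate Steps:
$l{\left(R,f \right)} = 2 + R f$ ($l{\left(R,f \right)} = R f + 2 = 2 + R f$)
$V = -1$ ($V = \frac{1}{\left(-1\right) \left(-4\right) - 5} = \frac{1}{4 - 5} = \frac{1}{-1} = -1$)
$47 + \left(4 + V\right)^{2} l{\left(-4,-5 \right)} = 47 + \left(4 - 1\right)^{2} \left(2 - -20\right) = 47 + 3^{2} \left(2 + 20\right) = 47 + 9 \cdot 22 = 47 + 198 = 245$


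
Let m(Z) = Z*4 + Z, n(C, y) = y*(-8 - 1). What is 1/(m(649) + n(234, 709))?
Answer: -1/3136 ≈ -0.00031888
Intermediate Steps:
n(C, y) = -9*y (n(C, y) = y*(-9) = -9*y)
m(Z) = 5*Z (m(Z) = 4*Z + Z = 5*Z)
1/(m(649) + n(234, 709)) = 1/(5*649 - 9*709) = 1/(3245 - 6381) = 1/(-3136) = -1/3136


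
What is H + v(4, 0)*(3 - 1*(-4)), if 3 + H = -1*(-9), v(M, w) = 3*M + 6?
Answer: 132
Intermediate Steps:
v(M, w) = 6 + 3*M
H = 6 (H = -3 - 1*(-9) = -3 + 9 = 6)
H + v(4, 0)*(3 - 1*(-4)) = 6 + (6 + 3*4)*(3 - 1*(-4)) = 6 + (6 + 12)*(3 + 4) = 6 + 18*7 = 6 + 126 = 132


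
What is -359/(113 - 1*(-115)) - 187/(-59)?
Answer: 21455/13452 ≈ 1.5949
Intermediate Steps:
-359/(113 - 1*(-115)) - 187/(-59) = -359/(113 + 115) - 187*(-1/59) = -359/228 + 187/59 = 21455/13452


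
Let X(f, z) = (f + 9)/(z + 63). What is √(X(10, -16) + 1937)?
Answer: √4279726/47 ≈ 44.016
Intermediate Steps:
X(f, z) = (9 + f)/(63 + z)
√(X(10, -16) + 1937) = √((9 + 10)/(63 - 16) + 1937) = √(19/47 + 1937) = √(91058/47) = √4279726/47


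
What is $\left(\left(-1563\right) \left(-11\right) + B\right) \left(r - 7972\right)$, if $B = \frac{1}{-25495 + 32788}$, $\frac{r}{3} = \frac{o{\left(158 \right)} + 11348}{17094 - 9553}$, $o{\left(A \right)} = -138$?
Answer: $- \frac{7533748085908100}{54996513} \approx -1.3699 \cdot 10^{8}$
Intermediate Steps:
$r = \frac{33630}{7541}$ ($r = 3 \frac{-138 + 11348}{17094 - 9553} = 3 \cdot \frac{11210}{7541} = \frac{33630}{7541} \approx 4.4596$)
$B = \frac{1}{7293} \approx 0.00013712$
$\left(\left(-1563\right) \left(-11\right) + B\right) \left(r - 7972\right) = \left(\left(-1563\right) \left(-11\right) + \frac{1}{7293}\right) \left(\frac{33630}{7541} - 7972\right) = \left(17193 + \frac{1}{7293}\right) \left(- \frac{60083222}{7541}\right) = \frac{125388550}{7293} \left(- \frac{60083222}{7541}\right) = - \frac{7533748085908100}{54996513}$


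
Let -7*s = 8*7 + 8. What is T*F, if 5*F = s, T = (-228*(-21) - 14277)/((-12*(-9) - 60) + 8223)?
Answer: 202432/96495 ≈ 2.0979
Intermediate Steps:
s = -64/7 (s = -(8*7 + 8)/7 = -(56 + 8)/7 = -⅐*64 = -64/7 ≈ -9.1429)
T = -3163/2757 (T = (4788 - 14277)/((108 - 60) + 8223) = -9489/(48 + 8223) = -9489/8271 = -9489*1/8271 = -3163/2757 ≈ -1.1473)
F = -64/35 (F = (⅕)*(-64/7) = -64/35 ≈ -1.8286)
T*F = -3163/2757*(-64/35) = 202432/96495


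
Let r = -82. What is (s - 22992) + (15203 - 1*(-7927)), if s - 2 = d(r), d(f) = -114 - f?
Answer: 108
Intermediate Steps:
s = -30 (s = 2 + (-114 - 1*(-82)) = 2 + (-114 + 82) = 2 - 32 = -30)
(s - 22992) + (15203 - 1*(-7927)) = (-30 - 22992) + (15203 - 1*(-7927)) = -23022 + (15203 + 7927) = -23022 + 23130 = 108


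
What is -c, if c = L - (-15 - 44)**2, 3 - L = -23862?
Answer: -20384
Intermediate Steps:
L = 23865 (L = 3 - 1*(-23862) = 3 + 23862 = 23865)
c = 20384 (c = 23865 - (-15 - 44)**2 = 23865 - 1*(-59)**2 = 23865 - 1*3481 = 23865 - 3481 = 20384)
-c = -1*20384 = -20384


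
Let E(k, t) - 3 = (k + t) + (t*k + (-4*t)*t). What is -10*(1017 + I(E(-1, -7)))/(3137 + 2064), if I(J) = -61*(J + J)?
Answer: -246850/5201 ≈ -47.462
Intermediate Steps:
E(k, t) = 3 + k + t - 4*t² + k*t (E(k, t) = 3 + ((k + t) + (t*k + (-4*t)*t)) = 3 + ((k + t) + (k*t - 4*t²)) = 3 + ((k + t) + (-4*t² + k*t)) = 3 + (k + t - 4*t² + k*t) = 3 + k + t - 4*t² + k*t)
I(J) = -122*J
-10*(1017 + I(E(-1, -7)))/(3137 + 2064) = -10*(1017 - 122*(3 - 1 - 7 - 4*(-7)² - 1*(-7)))/(3137 + 2064) = -10*(1017 - 122*(3 - 1 - 7 - 4*49 + 7))/5201 = -10*(1017 - 122*(3 - 1 - 7 - 196 + 7))/5201 = -10*(1017 - 122*(-194))/5201 = -10*(1017 + 23668)/5201 = -246850/5201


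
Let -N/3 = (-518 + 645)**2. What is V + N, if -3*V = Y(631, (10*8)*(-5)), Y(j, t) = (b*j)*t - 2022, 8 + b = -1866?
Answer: -473140739/3 ≈ -1.5771e+8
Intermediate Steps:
b = -1874 (b = -8 - 1866 = -1874)
N = -48387 (N = -3*(-518 + 645)**2 = -3*127**2 = -3*16129 = -48387)
Y(j, t) = -2022 - 1874*j*t (Y(j, t) = (-1874*j)*t - 2022 = -1874*j*t - 2022 = -2022 - 1874*j*t)
V = -472995578/3 (V = -(-2022 - 1874*631*(10*8)*(-5))/3 = -(-2022 - 1874*631*80*(-5))/3 = -(-2022 - 1874*631*(-400))/3 = -(-2022 + 472997600)/3 = -1/3*472995578 = -472995578/3 ≈ -1.5767e+8)
V + N = -472995578/3 - 48387 = -473140739/3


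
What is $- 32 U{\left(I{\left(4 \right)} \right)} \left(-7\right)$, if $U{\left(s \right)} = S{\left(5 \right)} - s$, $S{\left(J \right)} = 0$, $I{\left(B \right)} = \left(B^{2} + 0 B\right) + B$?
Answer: $-4480$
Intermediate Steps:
$I{\left(B \right)} = B + B^{2}$ ($I{\left(B \right)} = \left(B^{2} + 0\right) + B = B^{2} + B = B + B^{2}$)
$U{\left(s \right)} = - s$ ($U{\left(s \right)} = 0 - s = - s$)
$- 32 U{\left(I{\left(4 \right)} \right)} \left(-7\right) = - 32 \left(- 4 \left(1 + 4\right)\right) \left(-7\right) = - 32 \left(- 4 \cdot 5\right) \left(-7\right) = - 32 \left(\left(-1\right) 20\right) \left(-7\right) = \left(-32\right) \left(-20\right) \left(-7\right) = 640 \left(-7\right) = -4480$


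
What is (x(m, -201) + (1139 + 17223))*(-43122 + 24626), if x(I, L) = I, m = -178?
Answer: -336331264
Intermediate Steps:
(x(m, -201) + (1139 + 17223))*(-43122 + 24626) = (-178 + (1139 + 17223))*(-43122 + 24626) = (-178 + 18362)*(-18496) = 18184*(-18496) = -336331264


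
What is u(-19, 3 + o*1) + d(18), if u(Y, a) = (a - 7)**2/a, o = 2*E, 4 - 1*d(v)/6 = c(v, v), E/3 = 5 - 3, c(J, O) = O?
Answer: -1196/15 ≈ -79.733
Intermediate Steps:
E = 6 (E = 3*(5 - 3) = 3*2 = 6)
d(v) = 24 - 6*v
o = 12 (o = 2*6 = 12)
u(Y, a) = (-7 + a)**2/a
u(-19, 3 + o*1) + d(18) = (-7 + (3 + 12*1))**2/(3 + 12*1) + (24 - 6*18) = (-7 + (3 + 12))**2/(3 + 12) + (24 - 108) = (-7 + 15)**2/15 - 84 = (1/15)*8**2 - 84 = (1/15)*64 - 84 = 64/15 - 84 = -1196/15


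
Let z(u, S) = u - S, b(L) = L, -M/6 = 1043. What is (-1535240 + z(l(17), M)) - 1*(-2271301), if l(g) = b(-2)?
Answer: 742317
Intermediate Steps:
M = -6258 (M = -6*1043 = -6258)
l(g) = -2
(-1535240 + z(l(17), M)) - 1*(-2271301) = (-1535240 + (-2 - 1*(-6258))) - 1*(-2271301) = (-1535240 + (-2 + 6258)) + 2271301 = (-1535240 + 6256) + 2271301 = -1528984 + 2271301 = 742317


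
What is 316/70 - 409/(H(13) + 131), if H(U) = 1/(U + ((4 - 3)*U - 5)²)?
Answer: 491649/353080 ≈ 1.3925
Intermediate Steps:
H(U) = 1/(U + (-5 + U)²) (H(U) = 1/(U + (1*U - 5)²) = 1/(U + (U - 5)²) = 1/(U + (-5 + U)²))
316/70 - 409/(H(13) + 131) = 316/70 - 409/(1/(13 + (-5 + 13)²) + 131) = 316*(1/70) - 409/(1/(13 + 8²) + 131) = 158/35 - 409/(1/(13 + 64) + 131) = 158/35 - 409/(1/77 + 131) = 158/35 - 409/10088/77 = 158/35 - 409*77/10088 = 158/35 - 31493/10088 = 491649/353080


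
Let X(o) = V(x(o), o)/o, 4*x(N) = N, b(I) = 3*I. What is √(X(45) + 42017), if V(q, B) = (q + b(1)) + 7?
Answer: √1512629/6 ≈ 204.98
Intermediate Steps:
x(N) = N/4
V(q, B) = 10 + q (V(q, B) = (q + 3*1) + 7 = (q + 3) + 7 = (3 + q) + 7 = 10 + q)
X(o) = (10 + o/4)/o
√(X(45) + 42017) = √((¼)*(40 + 45)/45 + 42017) = √((¼)*(1/45)*85 + 42017) = √(17/36 + 42017) = √(1512629/36) = √1512629/6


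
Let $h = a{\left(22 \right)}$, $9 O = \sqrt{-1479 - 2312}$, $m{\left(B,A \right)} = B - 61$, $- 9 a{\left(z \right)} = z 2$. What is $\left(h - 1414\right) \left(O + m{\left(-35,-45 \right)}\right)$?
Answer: $\frac{408640}{3} - \frac{12770 i \sqrt{3791}}{81} \approx 1.3621 \cdot 10^{5} - 9707.0 i$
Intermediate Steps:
$a{\left(z \right)} = - \frac{2 z}{9}$ ($a{\left(z \right)} = - \frac{z 2}{9} = - \frac{2 z}{9}$)
$m{\left(B,A \right)} = -61 + B$
$O = \frac{i \sqrt{3791}}{9}$ ($O = \frac{\sqrt{-1479 - 2312}}{9} = \frac{\sqrt{-3791}}{9} = \frac{i \sqrt{3791}}{9} \approx 6.8412 i$)
$h = - \frac{44}{9}$ ($h = \left(- \frac{2}{9}\right) 22 = - \frac{44}{9} \approx -4.8889$)
$\left(h - 1414\right) \left(O + m{\left(-35,-45 \right)}\right) = \left(- \frac{44}{9} - 1414\right) \left(\frac{i \sqrt{3791}}{9} - 96\right) = - \frac{12770 \left(\frac{i \sqrt{3791}}{9} - 96\right)}{9} = - \frac{12770 \left(-96 + \frac{i \sqrt{3791}}{9}\right)}{9} = \frac{408640}{3} - \frac{12770 i \sqrt{3791}}{81}$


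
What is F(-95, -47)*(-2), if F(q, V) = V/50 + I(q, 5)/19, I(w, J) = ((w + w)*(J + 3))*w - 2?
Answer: -7219007/475 ≈ -15198.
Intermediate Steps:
I(w, J) = -2 + 2*w²*(3 + J) (I(w, J) = ((2*w)*(3 + J))*w - 2 = (2*w*(3 + J))*w - 2 = 2*w²*(3 + J) - 2 = -2 + 2*w²*(3 + J))
F(q, V) = -2/19 + V/50 + 16*q²/19 (F(q, V) = V/50 + (-2 + 6*q² + 2*5*q²)/19 = V*(1/50) + (-2 + 6*q² + 10*q²)*(1/19) = V/50 + (-2 + 16*q²)*(1/19) = V/50 + (-2/19 + 16*q²/19) = -2/19 + V/50 + 16*q²/19)
F(-95, -47)*(-2) = (-2/19 + (1/50)*(-47) + (16/19)*(-95)²)*(-2) = (-2/19 - 47/50 + (16/19)*9025)*(-2) = (-2/19 - 47/50 + 7600)*(-2) = (7219007/950)*(-2) = -7219007/475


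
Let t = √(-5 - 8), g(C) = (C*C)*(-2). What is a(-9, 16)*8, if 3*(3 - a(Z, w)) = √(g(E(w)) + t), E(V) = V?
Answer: 24 - 8*√(-512 + I*√13)/3 ≈ 23.788 - 60.34*I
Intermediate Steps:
g(C) = -2*C² (g(C) = C²*(-2) = -2*C²)
t = I*√13 (t = √(-13) = I*√13 ≈ 3.6056*I)
a(Z, w) = 3 - √(-2*w² + I*√13)/3
a(-9, 16)*8 = (3 - √(-2*16² + I*√13)/3)*8 = (3 - √(-2*256 + I*√13)/3)*8 = (3 - √(-512 + I*√13)/3)*8 = 24 - 8*√(-512 + I*√13)/3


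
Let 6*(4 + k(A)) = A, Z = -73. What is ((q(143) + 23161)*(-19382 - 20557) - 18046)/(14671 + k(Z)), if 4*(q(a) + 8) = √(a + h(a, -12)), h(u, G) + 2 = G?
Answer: -5548354278/87929 - 119817*√129/175858 ≈ -63108.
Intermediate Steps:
k(A) = -4 + A/6
h(u, G) = -2 + G
q(a) = -8 + √(-14 + a)/4 (q(a) = -8 + √(a + (-2 - 12))/4 = -8 + √(a - 14)/4 = -8 + √(-14 + a)/4)
((q(143) + 23161)*(-19382 - 20557) - 18046)/(14671 + k(Z)) = (((-8 + √(-14 + 143)/4) + 23161)*(-19382 - 20557) - 18046)/(14671 + (-4 + (⅙)*(-73))) = (((-8 + √129/4) + 23161)*(-39939) - 18046)/(14671 + (-4 - 73/6)) = ((23153 + √129/4)*(-39939) - 18046)/(14671 - 97/6) = ((-924707667 - 39939*√129/4) - 18046)/(87929/6) = (-924725713 - 39939*√129/4)*(6/87929) = -5548354278/87929 - 119817*√129/175858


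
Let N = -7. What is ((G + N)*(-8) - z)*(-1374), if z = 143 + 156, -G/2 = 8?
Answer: 158010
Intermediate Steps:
G = -16 (G = -2*8 = -16)
z = 299
((G + N)*(-8) - z)*(-1374) = ((-16 - 7)*(-8) - 1*299)*(-1374) = (-23*(-8) - 299)*(-1374) = (184 - 299)*(-1374) = -115*(-1374) = 158010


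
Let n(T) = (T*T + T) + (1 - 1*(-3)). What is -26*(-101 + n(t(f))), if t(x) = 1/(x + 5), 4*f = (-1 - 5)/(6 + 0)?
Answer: 908050/361 ≈ 2515.4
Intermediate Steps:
f = -¼ (f = ((-1 - 5)/(6 + 0))/4 = (-6/6)/4 = (-6*⅙)/4 = (¼)*(-1) = -¼ ≈ -0.25000)
t(x) = 1/(5 + x)
n(T) = 4 + T + T² (n(T) = (T² + T) + (1 + 3) = (T + T²) + 4 = 4 + T + T²)
-26*(-101 + n(t(f))) = -26*(-101 + (4 + 1/(5 - ¼) + (1/(5 - ¼))²)) = -26*(-101 + (4 + 1/(19/4) + (1/(19/4))²)) = -26*(-101 + (4 + 4/19 + (4/19)²)) = -26*(-101 + (4 + 4/19 + 16/361)) = -26*(-101 + 1536/361) = -26*(-34925/361) = 908050/361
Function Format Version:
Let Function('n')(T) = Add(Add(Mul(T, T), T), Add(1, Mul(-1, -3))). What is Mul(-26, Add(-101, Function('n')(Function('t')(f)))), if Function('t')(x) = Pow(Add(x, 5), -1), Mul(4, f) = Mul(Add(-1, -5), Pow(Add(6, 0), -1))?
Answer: Rational(908050, 361) ≈ 2515.4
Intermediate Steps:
f = Rational(-1, 4) (f = Mul(Rational(1, 4), Mul(Add(-1, -5), Pow(Add(6, 0), -1))) = Mul(Rational(1, 4), Mul(-6, Pow(6, -1))) = Mul(Rational(1, 4), Mul(-6, Rational(1, 6))) = Mul(Rational(1, 4), -1) = Rational(-1, 4) ≈ -0.25000)
Function('t')(x) = Pow(Add(5, x), -1)
Function('n')(T) = Add(4, T, Pow(T, 2)) (Function('n')(T) = Add(Add(Pow(T, 2), T), Add(1, 3)) = Add(Add(T, Pow(T, 2)), 4) = Add(4, T, Pow(T, 2)))
Mul(-26, Add(-101, Function('n')(Function('t')(f)))) = Mul(-26, Add(-101, Add(4, Pow(Add(5, Rational(-1, 4)), -1), Pow(Pow(Add(5, Rational(-1, 4)), -1), 2)))) = Mul(-26, Add(-101, Add(4, Pow(Rational(19, 4), -1), Pow(Pow(Rational(19, 4), -1), 2)))) = Mul(-26, Add(-101, Add(4, Rational(4, 19), Pow(Rational(4, 19), 2)))) = Mul(-26, Add(-101, Add(4, Rational(4, 19), Rational(16, 361)))) = Mul(-26, Add(-101, Rational(1536, 361))) = Mul(-26, Rational(-34925, 361)) = Rational(908050, 361)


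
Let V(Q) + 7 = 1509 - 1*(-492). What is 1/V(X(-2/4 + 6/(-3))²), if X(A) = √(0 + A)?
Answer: 1/1994 ≈ 0.00050150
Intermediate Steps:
X(A) = √A
V(Q) = 1994 (V(Q) = -7 + (1509 - 1*(-492)) = -7 + (1509 + 492) = -7 + 2001 = 1994)
1/V(X(-2/4 + 6/(-3))²) = 1/1994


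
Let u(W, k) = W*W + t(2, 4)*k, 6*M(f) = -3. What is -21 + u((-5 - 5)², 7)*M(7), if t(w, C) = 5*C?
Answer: -5091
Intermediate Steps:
M(f) = -½ (M(f) = (⅙)*(-3) = -½)
u(W, k) = W² + 20*k (u(W, k) = W*W + (5*4)*k = W² + 20*k)
-21 + u((-5 - 5)², 7)*M(7) = -21 + (((-5 - 5)²)² + 20*7)*(-½) = -21 + (((-10)²)² + 140)*(-½) = -21 + (100² + 140)*(-½) = -21 + (10000 + 140)*(-½) = -21 + 10140*(-½) = -21 - 5070 = -5091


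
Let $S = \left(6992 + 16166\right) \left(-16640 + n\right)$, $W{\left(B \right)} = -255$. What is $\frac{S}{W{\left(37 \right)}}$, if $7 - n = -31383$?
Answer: $- \frac{68316100}{51} \approx -1.3395 \cdot 10^{6}$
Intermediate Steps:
$n = 31390$ ($n = 7 - -31383 = 7 + 31383 = 31390$)
$S = 341580500$ ($S = \left(6992 + 16166\right) \left(-16640 + 31390\right) = 23158 \cdot 14750 = 341580500$)
$\frac{S}{W{\left(37 \right)}} = \frac{341580500}{-255} = 341580500 \left(- \frac{1}{255}\right) = - \frac{68316100}{51}$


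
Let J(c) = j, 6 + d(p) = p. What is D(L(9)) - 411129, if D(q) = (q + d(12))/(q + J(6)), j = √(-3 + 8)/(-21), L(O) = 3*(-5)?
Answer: -8158431969/19844 - 189*√5/99220 ≈ -4.1113e+5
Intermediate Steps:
d(p) = -6 + p
L(O) = -15
j = -√5/21 (j = √5*(-1/21) = -√5/21 ≈ -0.10648)
J(c) = -√5/21
D(q) = (6 + q)/(q - √5/21) (D(q) = (q + (-6 + 12))/(q - √5/21) = (q + 6)/(q - √5/21) = (6 + q)/(q - √5/21))
D(L(9)) - 411129 = 21*(6 - 15)/(-√5 + 21*(-15)) - 411129 = 21*(-9)/(-√5 - 315) - 411129 = 21*(-9)/(-315 - √5) - 411129 = -189/(-315 - √5) - 411129 = -411129 - 189/(-315 - √5)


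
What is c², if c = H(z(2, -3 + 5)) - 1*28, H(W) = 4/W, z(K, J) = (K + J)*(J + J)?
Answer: 12321/16 ≈ 770.06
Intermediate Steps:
z(K, J) = 2*J*(J + K) (z(K, J) = (J + K)*(2*J) = 2*J*(J + K))
c = -111/4 (c = 4/((2*(-3 + 5)*((-3 + 5) + 2))) - 1*28 = 4/((2*2*(2 + 2))) - 28 = 4/((2*2*4)) - 28 = 4/16 - 28 = 4*(1/16) - 28 = ¼ - 28 = -111/4 ≈ -27.750)
c² = (-111/4)² = 12321/16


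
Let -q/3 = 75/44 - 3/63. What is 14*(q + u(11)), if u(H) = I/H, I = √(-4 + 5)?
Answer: -1503/22 ≈ -68.318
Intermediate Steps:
q = -1531/308 (q = -3*(75/44 - 3/63) = -3*(75*(1/44) - 3*1/63) = -3*(75/44 - 1/21) = -3*1531/924 = -1531/308 ≈ -4.9708)
I = 1 (I = √1 = 1)
u(H) = 1/H
14*(q + u(11)) = 14*(-1531/308 + 1/11) = 14*(-1503/308) = -1503/22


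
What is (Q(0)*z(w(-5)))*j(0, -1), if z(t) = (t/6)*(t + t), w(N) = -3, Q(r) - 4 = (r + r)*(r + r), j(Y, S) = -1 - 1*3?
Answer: -48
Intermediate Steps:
j(Y, S) = -4 (j(Y, S) = -1 - 3 = -4)
Q(r) = 4 + 4*r² (Q(r) = 4 + (r + r)*(r + r) = 4 + (2*r)*(2*r) = 4 + 4*r²)
z(t) = t²/3 (z(t) = (t*(⅙))*(2*t) = (t/6)*(2*t) = t²/3)
(Q(0)*z(w(-5)))*j(0, -1) = ((4 + 4*0²)*((⅓)*(-3)²))*(-4) = ((4 + 4*0)*((⅓)*9))*(-4) = ((4 + 0)*3)*(-4) = (4*3)*(-4) = 12*(-4) = -48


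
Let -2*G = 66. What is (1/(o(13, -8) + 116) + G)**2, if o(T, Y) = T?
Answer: 18113536/16641 ≈ 1088.5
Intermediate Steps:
G = -33 (G = -1/2*66 = -33)
(1/(o(13, -8) + 116) + G)**2 = (1/(13 + 116) - 33)**2 = (1/129 - 33)**2 = (-4256/129)**2 = 18113536/16641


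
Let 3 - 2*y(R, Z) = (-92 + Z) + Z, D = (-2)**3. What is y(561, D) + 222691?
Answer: 445493/2 ≈ 2.2275e+5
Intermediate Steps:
D = -8
y(R, Z) = 95/2 - Z (y(R, Z) = 3/2 - ((-92 + Z) + Z)/2 = 3/2 - (-92 + 2*Z)/2 = 3/2 + (46 - Z) = 95/2 - Z)
y(561, D) + 222691 = (95/2 - 1*(-8)) + 222691 = (95/2 + 8) + 222691 = 111/2 + 222691 = 445493/2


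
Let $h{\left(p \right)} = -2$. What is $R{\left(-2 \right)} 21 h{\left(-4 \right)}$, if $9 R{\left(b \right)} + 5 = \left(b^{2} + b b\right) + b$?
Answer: $- \frac{14}{3} \approx -4.6667$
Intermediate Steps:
$R{\left(b \right)} = - \frac{5}{9} + \frac{b}{9} + \frac{2 b^{2}}{9}$ ($R{\left(b \right)} = - \frac{5}{9} + \frac{\left(b^{2} + b b\right) + b}{9} = - \frac{5}{9} + \frac{\left(b^{2} + b^{2}\right) + b}{9} = - \frac{5}{9} + \frac{2 b^{2} + b}{9} = - \frac{5}{9} + \frac{b + 2 b^{2}}{9} = - \frac{5}{9} + \left(\frac{b}{9} + \frac{2 b^{2}}{9}\right) = - \frac{5}{9} + \frac{b}{9} + \frac{2 b^{2}}{9}$)
$R{\left(-2 \right)} 21 h{\left(-4 \right)} = \left(- \frac{5}{9} + \frac{1}{9} \left(-2\right) + \frac{2 \left(-2\right)^{2}}{9}\right) 21 \left(-2\right) = \left(- \frac{5}{9} - \frac{2}{9} + \frac{2}{9} \cdot 4\right) 21 \left(-2\right) = \left(- \frac{5}{9} - \frac{2}{9} + \frac{8}{9}\right) 21 \left(-2\right) = \frac{1}{9} \cdot 21 \left(-2\right) = \frac{7}{3} \left(-2\right) = - \frac{14}{3}$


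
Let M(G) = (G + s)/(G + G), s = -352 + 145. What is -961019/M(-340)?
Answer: -653492920/547 ≈ -1.1947e+6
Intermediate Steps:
s = -207
M(G) = (-207 + G)/(2*G) (M(G) = (G - 207)/(G + G) = (-207 + G)/((2*G)) = (-207 + G)*(1/(2*G)) = (-207 + G)/(2*G))
-961019/M(-340) = -961019*(-680/(-207 - 340)) = -961019/((1/2)*(-1/340)*(-547)) = -961019/547/680 = -961019*680/547 = -653492920/547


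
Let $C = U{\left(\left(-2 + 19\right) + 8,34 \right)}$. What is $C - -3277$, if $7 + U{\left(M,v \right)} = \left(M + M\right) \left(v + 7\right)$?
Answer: $5320$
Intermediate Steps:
$U{\left(M,v \right)} = -7 + 2 M \left(7 + v\right)$ ($U{\left(M,v \right)} = -7 + \left(M + M\right) \left(v + 7\right) = -7 + 2 M \left(7 + v\right)$)
$C = 2043$ ($C = -7 + 14 \left(\left(-2 + 19\right) + 8\right) + 2 \left(\left(-2 + 19\right) + 8\right) 34 = -7 + 14 \left(17 + 8\right) + 2 \left(17 + 8\right) 34 = -7 + 14 \cdot 25 + 2 \cdot 25 \cdot 34 = -7 + 350 + 1700 = 2043$)
$C - -3277 = 2043 - -3277 = 2043 + 3277 = 5320$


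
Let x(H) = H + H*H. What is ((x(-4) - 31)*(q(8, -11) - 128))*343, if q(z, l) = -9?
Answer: 892829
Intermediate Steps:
x(H) = H + H²
((x(-4) - 31)*(q(8, -11) - 128))*343 = ((-4*(1 - 4) - 31)*(-9 - 128))*343 = ((-4*(-3) - 31)*(-137))*343 = ((12 - 31)*(-137))*343 = -19*(-137)*343 = 2603*343 = 892829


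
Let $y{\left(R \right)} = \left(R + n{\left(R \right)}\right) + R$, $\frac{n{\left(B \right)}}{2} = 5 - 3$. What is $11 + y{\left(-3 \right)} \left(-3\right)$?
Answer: $17$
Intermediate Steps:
$n{\left(B \right)} = 4$ ($n{\left(B \right)} = 2 \left(5 - 3\right) = 2 \cdot 2 = 4$)
$y{\left(R \right)} = 4 + 2 R$ ($y{\left(R \right)} = \left(R + 4\right) + R = \left(4 + R\right) + R = 4 + 2 R$)
$11 + y{\left(-3 \right)} \left(-3\right) = 11 + \left(4 + 2 \left(-3\right)\right) \left(-3\right) = 11 + \left(4 - 6\right) \left(-3\right) = 11 - -6 = 11 + 6 = 17$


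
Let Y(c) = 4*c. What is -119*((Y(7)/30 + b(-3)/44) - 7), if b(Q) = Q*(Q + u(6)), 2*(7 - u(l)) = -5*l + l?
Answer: 140539/165 ≈ 851.75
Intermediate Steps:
u(l) = 7 + 2*l (u(l) = 7 - (-5*l + l)/2 = 7 - (-2)*l = 7 + 2*l)
b(Q) = Q*(19 + Q) (b(Q) = Q*(Q + (7 + 2*6)) = Q*(Q + (7 + 12)) = Q*(Q + 19) = Q*(19 + Q))
-119*((Y(7)/30 + b(-3)/44) - 7) = -119*(((4*7)/30 - 3*(19 - 3)/44) - 7) = -119*((28*(1/30) - 3*16*(1/44)) - 7) = -119*((14/15 - 48*1/44) - 7) = -119*((14/15 - 12/11) - 7) = -119*(-26/165 - 7) = -119*(-1181/165) = 140539/165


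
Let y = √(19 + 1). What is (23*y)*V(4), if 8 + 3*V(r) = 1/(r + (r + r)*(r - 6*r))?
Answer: -28727*√5/234 ≈ -274.51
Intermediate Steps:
y = 2*√5 (y = √20 = 2*√5 ≈ 4.4721)
V(r) = -8/3 + 1/(3*(r - 10*r²)) (V(r) = -8/3 + 1/(3*(r + (r + r)*(r - 6*r))) = -8/3 + 1/(3*(r + (2*r)*(-5*r))) = -8/3 + 1/(3*(r - 10*r²)))
(23*y)*V(4) = (23*(2*√5))*((⅓)*(-1 - 80*4² + 8*4)/(4*(-1 + 10*4))) = (46*√5)*((⅓)*(¼)*(-1 - 80*16 + 32)/(-1 + 40)) = (46*√5)*((⅓)*(¼)*(-1 - 1280 + 32)/39) = (46*√5)*((⅓)*(¼)*(1/39)*(-1249)) = (46*√5)*(-1249/468) = -28727*√5/234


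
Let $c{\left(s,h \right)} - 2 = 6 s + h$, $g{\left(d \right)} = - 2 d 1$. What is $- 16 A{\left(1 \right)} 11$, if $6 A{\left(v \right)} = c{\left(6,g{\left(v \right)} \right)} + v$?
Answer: $- \frac{3256}{3} \approx -1085.3$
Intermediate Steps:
$g{\left(d \right)} = - 2 d$
$c{\left(s,h \right)} = 2 + h + 6 s$ ($c{\left(s,h \right)} = 2 + \left(6 s + h\right) = 2 + \left(h + 6 s\right) = 2 + h + 6 s$)
$A{\left(v \right)} = \frac{19}{3} - \frac{v}{6}$ ($A{\left(v \right)} = \frac{\left(2 - 2 v + 6 \cdot 6\right) + v}{6} = \frac{\left(2 - 2 v + 36\right) + v}{6} = \frac{\left(38 - 2 v\right) + v}{6} = \frac{38 - v}{6} = \frac{19}{3} - \frac{v}{6}$)
$- 16 A{\left(1 \right)} 11 = - 16 \left(\frac{19}{3} - \frac{1}{6}\right) 11 = \left(-16\right) \frac{37}{6} \cdot 11 = \left(- \frac{296}{3}\right) 11 = - \frac{3256}{3}$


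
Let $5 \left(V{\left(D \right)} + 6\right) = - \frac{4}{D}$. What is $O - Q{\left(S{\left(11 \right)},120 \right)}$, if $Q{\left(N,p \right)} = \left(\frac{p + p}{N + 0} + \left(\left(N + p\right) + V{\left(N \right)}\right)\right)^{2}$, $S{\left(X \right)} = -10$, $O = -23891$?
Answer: $- \frac{18939879}{625} \approx -30304.0$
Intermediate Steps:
$V{\left(D \right)} = -6 - \frac{4}{5 D}$ ($V{\left(D \right)} = -6 + \frac{\left(-4\right) \frac{1}{D}}{5} = -6 - \frac{4}{5 D}$)
$Q{\left(N,p \right)} = \left(-6 + N + p - \frac{4}{5 N} + \frac{2 p}{N}\right)^{2}$ ($Q{\left(N,p \right)} = \left(\frac{p + p}{N + 0} - \left(6 - N - p + \frac{4}{5 N}\right)\right)^{2} = \left(\frac{2 p}{N} + \left(-6 + N + p - \frac{4}{5 N}\right)\right)^{2} = \left(-6 + N + p - \frac{4}{5 N} + \frac{2 p}{N}\right)^{2}$)
$O - Q{\left(S{\left(11 \right)},120 \right)} = -23891 - \frac{\left(-4 - -300 + 5 \left(-10\right)^{2} + 10 \cdot 120 + 5 \left(-10\right) 120\right)^{2}}{25 \cdot 100} = -23891 - \frac{1}{25} \cdot \frac{1}{100} \left(-4 + 300 + 5 \cdot 100 + 1200 - 6000\right)^{2} = -23891 - \frac{1}{25} \cdot \frac{1}{100} \left(-4 + 300 + 500 + 1200 - 6000\right)^{2} = -23891 - \frac{1}{25} \cdot \frac{1}{100} \left(-4004\right)^{2} = -23891 - \frac{1}{25} \cdot \frac{1}{100} \cdot 16032016 = -23891 - \frac{4008004}{625} = - \frac{18939879}{625}$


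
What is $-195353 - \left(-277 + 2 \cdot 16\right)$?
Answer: $-195108$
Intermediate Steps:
$-195353 - \left(-277 + 2 \cdot 16\right) = -195353 - \left(-277 + 32\right) = -195353 - -245 = -195353 + 245 = -195108$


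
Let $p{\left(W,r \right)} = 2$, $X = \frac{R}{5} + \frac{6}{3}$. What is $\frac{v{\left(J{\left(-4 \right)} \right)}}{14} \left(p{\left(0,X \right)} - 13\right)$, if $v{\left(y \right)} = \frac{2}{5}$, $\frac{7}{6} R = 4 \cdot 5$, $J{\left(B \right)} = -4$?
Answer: $- \frac{11}{35} \approx -0.31429$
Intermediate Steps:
$R = \frac{120}{7}$ ($R = \frac{6 \cdot 4 \cdot 5}{7} = \frac{6}{7} \cdot 20 = \frac{120}{7} \approx 17.143$)
$X = \frac{38}{7}$ ($X = \frac{120}{7 \cdot 5} + \frac{6}{3} = \frac{120}{7} \cdot \frac{1}{5} + 6 \cdot \frac{1}{3} = \frac{24}{7} + 2 = \frac{38}{7} \approx 5.4286$)
$v{\left(y \right)} = \frac{2}{5}$ ($v{\left(y \right)} = 2 \cdot \frac{1}{5} = \frac{2}{5}$)
$\frac{v{\left(J{\left(-4 \right)} \right)}}{14} \left(p{\left(0,X \right)} - 13\right) = \frac{2}{5 \cdot 14} \left(2 - 13\right) = \frac{2}{5} \cdot \frac{1}{14} \left(-11\right) = \frac{1}{35} \left(-11\right) = - \frac{11}{35}$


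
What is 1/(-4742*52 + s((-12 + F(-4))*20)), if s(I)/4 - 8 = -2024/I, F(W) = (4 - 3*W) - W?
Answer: -5/1233013 ≈ -4.0551e-6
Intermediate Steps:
F(W) = 4 - 4*W
s(I) = 32 - 8096/I (s(I) = 32 + 4*(-2024/I) = 32 - 8096/I)
1/(-4742*52 + s((-12 + F(-4))*20)) = 1/(-4742*52 + (32 - 8096*1/(20*(-12 + (4 - 4*(-4)))))) = 1/(-246584 + (32 - 8096*1/(20*(-12 + (4 + 16))))) = 1/(-246584 + (32 - 8096*1/(20*(-12 + 20)))) = 1/(-246584 + (32 - 8096/(8*20))) = 1/(-246584 + (32 - 8096/160)) = 1/(-246584 + (32 - 8096*1/160)) = 1/(-246584 + (32 - 253/5)) = 1/(-246584 - 93/5) = 1/(-1233013/5) = -5/1233013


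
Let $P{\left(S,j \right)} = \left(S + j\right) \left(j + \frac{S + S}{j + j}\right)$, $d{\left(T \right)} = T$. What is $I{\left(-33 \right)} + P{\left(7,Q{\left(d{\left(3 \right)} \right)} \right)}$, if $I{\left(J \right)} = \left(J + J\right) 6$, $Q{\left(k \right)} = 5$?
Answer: $- \frac{1596}{5} \approx -319.2$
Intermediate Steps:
$I{\left(J \right)} = 12 J$ ($I{\left(J \right)} = 2 J 6 = 12 J$)
$P{\left(S,j \right)} = \left(S + j\right) \left(j + \frac{S}{j}\right)$ ($P{\left(S,j \right)} = \left(S + j\right) \left(j + \frac{2 S}{2 j}\right) = \left(S + j\right) \left(j + 2 S \frac{1}{2 j}\right) = \left(S + j\right) \left(j + \frac{S}{j}\right)$)
$I{\left(-33 \right)} + P{\left(7,Q{\left(d{\left(3 \right)} \right)} \right)} = 12 \left(-33\right) + \left(7 + 5^{2} + 7 \cdot 5 + \frac{7^{2}}{5}\right) = -396 + \left(7 + 25 + 35 + 49 \cdot \frac{1}{5}\right) = -396 + \left(7 + 25 + 35 + \frac{49}{5}\right) = -396 + \frac{384}{5} = - \frac{1596}{5}$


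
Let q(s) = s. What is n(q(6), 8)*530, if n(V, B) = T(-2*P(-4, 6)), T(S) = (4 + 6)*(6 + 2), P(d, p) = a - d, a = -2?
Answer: 42400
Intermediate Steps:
P(d, p) = -2 - d
T(S) = 80 (T(S) = 10*8 = 80)
n(V, B) = 80
n(q(6), 8)*530 = 80*530 = 42400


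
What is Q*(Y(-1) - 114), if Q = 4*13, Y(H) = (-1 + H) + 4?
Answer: -5824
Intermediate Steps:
Y(H) = 3 + H
Q = 52
Q*(Y(-1) - 114) = 52*((3 - 1) - 114) = 52*(2 - 114) = 52*(-112) = -5824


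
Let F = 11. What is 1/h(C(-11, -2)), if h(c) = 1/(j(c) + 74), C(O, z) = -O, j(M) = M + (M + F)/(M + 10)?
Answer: 1807/21 ≈ 86.048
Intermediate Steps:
j(M) = M + (11 + M)/(10 + M) (j(M) = M + (M + 11)/(M + 10) = M + (11 + M)/(10 + M))
h(c) = 1/(74 + (11 + c**2 + 11*c)/(10 + c)) (h(c) = 1/((11 + c**2 + 11*c)/(10 + c) + 74) = 1/(74 + (11 + c**2 + 11*c)/(10 + c)))
1/h(C(-11, -2)) = 1/((10 - 1*(-11))/(751 + (-1*(-11))**2 + 85*(-1*(-11)))) = 1/((10 + 11)/(751 + 11**2 + 85*11)) = 1/(21/(751 + 121 + 935)) = 1/(21/1807) = 1807/21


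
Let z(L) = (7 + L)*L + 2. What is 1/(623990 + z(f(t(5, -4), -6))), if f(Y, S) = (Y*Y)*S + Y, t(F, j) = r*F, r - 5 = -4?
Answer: 1/644002 ≈ 1.5528e-6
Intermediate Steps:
r = 1 (r = 5 - 4 = 1)
t(F, j) = F (t(F, j) = 1*F = F)
f(Y, S) = Y + S*Y² (f(Y, S) = Y²*S + Y = S*Y² + Y = Y + S*Y²)
z(L) = 2 + L*(7 + L) (z(L) = L*(7 + L) + 2 = 2 + L*(7 + L))
1/(623990 + z(f(t(5, -4), -6))) = 1/(623990 + (2 + (5*(1 - 6*5))² + 7*(5*(1 - 6*5)))) = 1/(623990 + (2 + (5*(1 - 30))² + 7*(5*(1 - 30)))) = 1/(623990 + (2 + (5*(-29))² + 7*(5*(-29)))) = 1/(623990 + (2 + (-145)² + 7*(-145))) = 1/(623990 + (2 + 21025 - 1015)) = 1/(623990 + 20012) = 1/644002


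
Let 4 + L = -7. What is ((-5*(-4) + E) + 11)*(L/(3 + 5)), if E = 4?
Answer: -385/8 ≈ -48.125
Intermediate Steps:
L = -11 (L = -4 - 7 = -11)
((-5*(-4) + E) + 11)*(L/(3 + 5)) = ((-5*(-4) + 4) + 11)*(-11/(3 + 5)) = ((20 + 4) + 11)*(-11/8) = (24 + 11)*(-11*1/8) = 35*(-11/8) = -385/8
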